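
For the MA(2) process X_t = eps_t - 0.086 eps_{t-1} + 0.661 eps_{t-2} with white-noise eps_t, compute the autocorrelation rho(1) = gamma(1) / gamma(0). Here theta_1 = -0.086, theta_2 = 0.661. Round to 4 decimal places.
\rho(1) = -0.0989

For an MA(q) process with theta_0 = 1, the autocovariance is
  gamma(k) = sigma^2 * sum_{i=0..q-k} theta_i * theta_{i+k},
and rho(k) = gamma(k) / gamma(0). Sigma^2 cancels.
  numerator   = (1)*(-0.086) + (-0.086)*(0.661) = -0.142846.
  denominator = (1)^2 + (-0.086)^2 + (0.661)^2 = 1.444317.
  rho(1) = -0.142846 / 1.444317 = -0.0989.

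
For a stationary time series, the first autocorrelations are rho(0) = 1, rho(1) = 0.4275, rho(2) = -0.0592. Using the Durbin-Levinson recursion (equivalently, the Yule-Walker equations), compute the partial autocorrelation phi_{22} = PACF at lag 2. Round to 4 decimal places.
\phi_{22} = -0.2961

The PACF at lag k is phi_{kk}, the last component of the solution
to the Yule-Walker system G_k phi = r_k where
  (G_k)_{ij} = rho(|i - j|), (r_k)_i = rho(i), i,j = 1..k.
Equivalently, Durbin-Levinson gives phi_{kk} iteratively:
  phi_{11} = rho(1)
  phi_{kk} = [rho(k) - sum_{j=1..k-1} phi_{k-1,j} rho(k-j)]
            / [1 - sum_{j=1..k-1} phi_{k-1,j} rho(j)],
  phi_{k,j} = phi_{k-1,j} - phi_{kk} phi_{k-1,k-j},  j = 1..k-1.
Step k = 1:
  phi_11 = rho(1) = 0.4275.
Step k = 2:
  phi_22 = [rho(2) - phi_11 rho(1)] / [1 - phi_11 rho(1)] = [-0.0592 - (0.4275)(0.4275)] / [1 - (0.4275)(0.4275)]
         = -0.24195625 / 0.81724375 = -0.2961.
Therefore phi_{22} = -0.2961.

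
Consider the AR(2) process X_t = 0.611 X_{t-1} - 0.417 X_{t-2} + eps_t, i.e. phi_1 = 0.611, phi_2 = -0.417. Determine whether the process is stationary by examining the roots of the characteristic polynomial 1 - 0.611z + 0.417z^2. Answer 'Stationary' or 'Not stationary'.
\text{Stationary}

The AR(p) characteristic polynomial is P(z) = 1 - 0.611z + 0.417z^2.
Stationarity requires all roots to lie outside the unit circle, i.e. |z| > 1 for every root.
Set 1 + (-0.611) z + (0.417) z^2 = 0, i.e. a z^2 + b z + c = 0 with a = 0.417, b = -0.611, c = 1.
Discriminant D = b^2 - 4ac = (-0.611)^2 - 4*(0.417)*1 = 0.373321 - (1.668) = -1.294679.
D < 0, so the roots are the complex-conjugate pair z = (-b +/- i sqrt(-D)) / (2a) = 0.7326 +/- 1.3643i.
For a conjugate pair |z|^2 = z * conj(z) = (product of roots) = c/a = 1/(0.417) = 2.398082, so |z| = sqrt(2.398082) = 1.5486 for both roots.
Moduli of all roots: 1.5486, 1.5486.
All moduli strictly greater than 1? Yes.
Verdict: Stationary.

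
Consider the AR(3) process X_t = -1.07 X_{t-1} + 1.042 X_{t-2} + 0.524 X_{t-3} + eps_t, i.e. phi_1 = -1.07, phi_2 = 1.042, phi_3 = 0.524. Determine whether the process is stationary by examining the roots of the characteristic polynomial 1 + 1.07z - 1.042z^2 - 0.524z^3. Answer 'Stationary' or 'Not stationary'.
\text{Not stationary}

The AR(p) characteristic polynomial is P(z) = 1 + 1.07z - 1.042z^2 - 0.524z^3.
Stationarity requires all roots to lie outside the unit circle, i.e. |z| > 1 for every root.
Degree 3: look for a simple real root z0 first, then factor out (1 - z/z0) and solve the remaining quadratic.
Testing z0 = -2.5: P(-2.5) = 1 + (1.07)(-2.5) + (-1.042)(-2.5)^2 + (-0.524)(-2.5)^3
  = 1 + (-2.675) + (-6.5125) + (8.1875) = 0.  So z_0 = -2.5 is a root, |z_0| = 2.5.
Divide out the factor (1 + 0.4 z) = (1 - z/z0) (since 1/z0 = -0.4):
  P(z) = (1 + 0.4 z)(1 + (0.67) z + (-1.31) z^2)
  [check: z-coef 0.67 - (-0.4) = 1.07; z^2-coef -1.31 - (-0.4)(0.67) = -1.042; z^3-coef -(-0.4)(-1.31) = -0.524.]
Remaining roots from the quadratic factor 1 + (0.67) z + (-1.31) z^2:
  Set 1 + (0.67) z + (-1.31) z^2 = 0, i.e. a z^2 + b z + c = 0 with a = -1.31, b = 0.67, c = 1.
  Discriminant D = b^2 - 4ac = (0.67)^2 - 4*(-1.31)*1 = 0.4489 - (-5.24) = 5.6889.
  D >= 0, so the roots are real: z = (-b +/- sqrt(D)) / (2a) = (-0.67 +/- 2.385142) / (-2.62).
    z_1 = (-0.67 + 2.385142) / (-2.62) = -0.6546,   |z_1| = 0.6546.
    z_2 = (-0.67 - 2.385142) / (-2.62) = 1.1661,   |z_2| = 1.1661.
Moduli of all roots: 2.5000, 0.6546, 1.1661.
All moduli strictly greater than 1? No.
Verdict: Not stationary.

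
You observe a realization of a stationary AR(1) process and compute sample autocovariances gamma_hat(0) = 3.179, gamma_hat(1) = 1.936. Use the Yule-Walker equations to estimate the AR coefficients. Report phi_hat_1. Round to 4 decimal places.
\hat\phi_{1} = 0.6090

The Yule-Walker equations for an AR(p) process read, in matrix form,
  Gamma_p phi = r_p,   with   (Gamma_p)_{ij} = gamma(|i - j|),
                       (r_p)_i = gamma(i),   i,j = 1..p.
Substitute the sample gammas (Toeplitz matrix and right-hand side of size 1):
  Gamma_p = [[3.179]]
  r_p     = [1.936]
With p = 1 this is the single equation gamma(0) phi_1 = gamma(1):
  phi_hat_1 = gamma(1) / gamma(0) = 1.936 / 3.179 = 0.6090.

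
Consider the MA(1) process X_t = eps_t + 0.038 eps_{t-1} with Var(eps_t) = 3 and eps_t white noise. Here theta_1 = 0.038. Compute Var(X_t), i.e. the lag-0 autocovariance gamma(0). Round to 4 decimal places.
\gamma(0) = 3.0043

For an MA(q) process X_t = eps_t + sum_i theta_i eps_{t-i} with
Var(eps_t) = sigma^2, the variance is
  gamma(0) = sigma^2 * (1 + sum_i theta_i^2).
  sum_i theta_i^2 = (0.038)^2 = 0.001444.
  gamma(0) = 3 * (1 + 0.001444) = 3 * 1.001444 = 3.004332, which rounds to 3.0043.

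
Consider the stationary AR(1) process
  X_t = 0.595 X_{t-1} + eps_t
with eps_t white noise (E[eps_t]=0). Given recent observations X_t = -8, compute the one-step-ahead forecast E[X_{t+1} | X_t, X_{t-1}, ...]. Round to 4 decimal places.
E[X_{t+1} \mid \mathcal F_t] = -4.7600

For an AR(p) model X_t = c + sum_i phi_i X_{t-i} + eps_t, the
one-step-ahead conditional mean is
  E[X_{t+1} | X_t, ...] = c + sum_i phi_i X_{t+1-i}.
Substitute known values:
  E[X_{t+1} | ...] = (0.595) * (-8)
                   = -4.7600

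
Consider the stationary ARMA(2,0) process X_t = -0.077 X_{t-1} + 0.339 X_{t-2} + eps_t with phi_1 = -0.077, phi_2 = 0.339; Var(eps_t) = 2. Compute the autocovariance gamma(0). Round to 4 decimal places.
\gamma(0) = 2.2908

Multiply the model equation by X_{t-k} and take expectations. With theta_0 = psi_0 = 1 and psi_j the MA(infinity) weights, this gives
  gamma(k) - sum_i phi_i gamma(k-i) = c_k,
  c_k = sigma^2 * sum_{j=k..q} theta_j psi_{j-k}   (c_k = 0 for k > q),
using gamma(-m) = gamma(m).
Pure AR (q = 0): c_0 = sigma^2 = 2, c_k = 0 for k >= 1.
Equations for k = 0, 1, 2 (AR order 2, c_2 = 0):
  (E0) gamma(0) = phi_1 gamma(1) + phi_2 gamma(2) + c_0
  (E1) gamma(1) = phi_1 gamma(0) + phi_2 gamma(1) + c_1
  (E2) gamma(2) = phi_1 gamma(1) + phi_2 gamma(0)
From (E1): gamma(1) = A gamma(0) + B with
  A = phi_1 / (1 - phi_2) = -0.077 / 0.661 = -0.11649,   B = c_1 / (1 - phi_2) = 0 / 0.661 = 0.
Insert (E2) into (E0): gamma(0) (1 - phi_2^2) = phi_1 (1 + phi_2) gamma(1) + c_0.
  phi_1 (1 + phi_2) = (-0.077)(1.339) = -0.103103,   1 - phi_2^2 = 0.885079.
Replace gamma(1) by A gamma(0) + B and collect gamma(0):
  gamma(0) [0.885079 - (-0.103103)(-0.11649)] = c_0 = 2
  gamma(0) * 0.873069 = 2
  gamma(0) = 2 / 0.873069 = 2.290771.
Therefore gamma(0) = 2.2908 (to 4 decimal places).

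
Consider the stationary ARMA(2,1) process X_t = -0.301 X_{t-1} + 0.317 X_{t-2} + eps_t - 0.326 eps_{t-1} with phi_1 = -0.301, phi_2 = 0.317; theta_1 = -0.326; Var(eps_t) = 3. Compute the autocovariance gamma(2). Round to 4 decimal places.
\gamma(2) = 3.0247

Multiply the model equation by X_{t-k} and take expectations. With theta_0 = psi_0 = 1 and psi_j the MA(infinity) weights, this gives
  gamma(k) - sum_i phi_i gamma(k-i) = c_k,
  c_k = sigma^2 * sum_{j=k..q} theta_j psi_{j-k}   (c_k = 0 for k > q),
using gamma(-m) = gamma(m).
psi-weights needed (psi_j = theta_j + sum_i phi_i psi_{j-i}):
  psi_1 = theta_1 + phi_1 = -0.326 + (-0.301) = -0.627
Right-hand sides:
  c_0 = sigma^2 (1 + theta_1 psi_1) = 3 * (1 + (-0.326)(-0.627)) = 3 * 1.204402 = 3.613206
  c_1 = sigma^2 theta_1 = 3 * (-0.326) = -0.978
  c_2 = 0
Equations for k = 0, 1, 2 (AR order 2, c_2 = 0):
  (E0) gamma(0) = phi_1 gamma(1) + phi_2 gamma(2) + c_0
  (E1) gamma(1) = phi_1 gamma(0) + phi_2 gamma(1) + c_1
  (E2) gamma(2) = phi_1 gamma(1) + phi_2 gamma(0)
From (E1): gamma(1) = A gamma(0) + B with
  A = phi_1 / (1 - phi_2) = -0.301 / 0.683 = -0.440703,   B = c_1 / (1 - phi_2) = -0.978 / 0.683 = -1.431918.
Insert (E2) into (E0): gamma(0) (1 - phi_2^2) = phi_1 (1 + phi_2) gamma(1) + c_0.
  phi_1 (1 + phi_2) = (-0.301)(1.317) = -0.396417,   1 - phi_2^2 = 0.899511.
Replace gamma(1) by A gamma(0) + B and collect gamma(0):
  gamma(0) [0.899511 - (-0.396417)(-0.440703)] = (-0.396417)(-1.431918) + 3.613206
  gamma(0) * 0.724809 = 4.180843
  gamma(0) = 4.180843 / 0.724809 = 5.7682.
  gamma(1) = A gamma(0) + B = (-0.440703)(5.7682) + (-1.431918) = -3.97398.
  gamma(2) = phi_1 gamma(1) + phi_2 gamma(0) = (-0.301)(-3.97398) + (0.317)(5.7682) = 3.024687.
Therefore gamma(2) = 3.0247 (to 4 decimal places).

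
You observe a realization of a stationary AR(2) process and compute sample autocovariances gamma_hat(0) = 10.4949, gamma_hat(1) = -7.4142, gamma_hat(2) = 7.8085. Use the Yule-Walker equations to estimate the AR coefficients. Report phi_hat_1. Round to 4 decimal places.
\hat\phi_{1} = -0.3610

The Yule-Walker equations for an AR(p) process read, in matrix form,
  Gamma_p phi = r_p,   with   (Gamma_p)_{ij} = gamma(|i - j|),
                       (r_p)_i = gamma(i),   i,j = 1..p.
Substitute the sample gammas (Toeplitz matrix and right-hand side of size 2):
  Gamma_p = [[10.4949, -7.4142], [-7.4142, 10.4949]]
  r_p     = [-7.4142, 7.8085]
Written out:
  10.4949 phi_1 - 7.4142 phi_2 = -7.4142
  -7.4142 phi_1 + 10.4949 phi_2 = 7.8085
Solve by Cramer's rule:
  det = gamma(0)^2 - gamma(1)^2 = (10.4949)^2 - (-7.4142)^2 = 110.14292601 - 54.97036164 = 55.17256437
  phi_hat_1 = [gamma(1) gamma(0) - gamma(1) gamma(2)] / det = [(-7.4142)(10.4949) - (-7.4142)(7.8085)] / 55.17256437 = -19.91750688 / 55.17256437 = -0.361
  phi_hat_2 = [gamma(0) gamma(2) - gamma(1)^2] / det = [(10.4949)(7.8085) - (-7.4142)^2] / 55.17256437 = 26.97906501 / 55.17256437 = 0.489
So phi_hat = [-0.3610, 0.4890].
Therefore phi_hat_1 = -0.3610.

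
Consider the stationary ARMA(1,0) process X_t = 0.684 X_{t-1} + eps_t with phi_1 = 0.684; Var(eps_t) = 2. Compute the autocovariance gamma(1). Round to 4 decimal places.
\gamma(1) = 2.5707

Multiply the model equation by X_{t-k} and take expectations. With theta_0 = psi_0 = 1 and psi_j the MA(infinity) weights, this gives
  gamma(k) - sum_i phi_i gamma(k-i) = c_k,
  c_k = sigma^2 * sum_{j=k..q} theta_j psi_{j-k}   (c_k = 0 for k > q),
using gamma(-m) = gamma(m).
Pure AR (q = 0): c_0 = sigma^2 = 2, c_k = 0 for k >= 1.
Equations for k = 0 and k = 1 (AR order 1):
  gamma(0) = phi_1 gamma(1) + c_0
  gamma(1) = phi_1 gamma(0) + c_1
Substituting the second into the first: gamma(0) (1 - phi_1^2) = c_0 + phi_1 c_1, so
  gamma(0) = c_0 / (1 - phi_1^2) = 2 / (1 - (0.684)^2) = 2 / 0.532144 = 3.758381.
  gamma(1) = phi_1 gamma(0) = (0.684)(3.758381) = 2.570733.
Therefore gamma(1) = 2.5707 (to 4 decimal places).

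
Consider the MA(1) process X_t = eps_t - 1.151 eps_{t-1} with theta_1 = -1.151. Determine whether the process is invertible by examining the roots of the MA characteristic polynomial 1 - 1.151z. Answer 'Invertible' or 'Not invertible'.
\text{Not invertible}

The MA(q) characteristic polynomial is P(z) = 1 - 1.151z.
Invertibility requires all roots to lie outside the unit circle, i.e. |z| > 1 for every root.
This is linear in z: 1 + (-1.151) z = 0  =>  z = -1/(-1.151) = 0.86881,  |z| = 0.86881.
Moduli of all roots: 0.8688.
All moduli strictly greater than 1? No.
Verdict: Not invertible.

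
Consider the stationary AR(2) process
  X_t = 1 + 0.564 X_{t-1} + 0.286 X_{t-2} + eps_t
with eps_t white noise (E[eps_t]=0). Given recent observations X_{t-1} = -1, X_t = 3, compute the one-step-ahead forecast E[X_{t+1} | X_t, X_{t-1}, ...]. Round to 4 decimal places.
E[X_{t+1} \mid \mathcal F_t] = 2.4060

For an AR(p) model X_t = c + sum_i phi_i X_{t-i} + eps_t, the
one-step-ahead conditional mean is
  E[X_{t+1} | X_t, ...] = c + sum_i phi_i X_{t+1-i}.
Substitute known values:
  E[X_{t+1} | ...] = 1 + (0.564) * (3) + (0.286) * (-1)
                   = 2.4060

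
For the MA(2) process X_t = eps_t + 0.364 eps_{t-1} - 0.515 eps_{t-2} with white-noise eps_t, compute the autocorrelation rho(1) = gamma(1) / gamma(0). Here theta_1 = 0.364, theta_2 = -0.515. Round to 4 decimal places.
\rho(1) = 0.1263

For an MA(q) process with theta_0 = 1, the autocovariance is
  gamma(k) = sigma^2 * sum_{i=0..q-k} theta_i * theta_{i+k},
and rho(k) = gamma(k) / gamma(0). Sigma^2 cancels.
  numerator   = (1)*(0.364) + (0.364)*(-0.515) = 0.17654.
  denominator = (1)^2 + (0.364)^2 + (-0.515)^2 = 1.397721.
  rho(1) = 0.17654 / 1.397721 = 0.1263.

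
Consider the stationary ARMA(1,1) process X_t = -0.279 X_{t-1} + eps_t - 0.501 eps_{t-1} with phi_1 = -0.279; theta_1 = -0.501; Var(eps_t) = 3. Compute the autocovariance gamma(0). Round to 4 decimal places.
\gamma(0) = 4.9793

Multiply the model equation by X_{t-k} and take expectations. With theta_0 = psi_0 = 1 and psi_j the MA(infinity) weights, this gives
  gamma(k) - sum_i phi_i gamma(k-i) = c_k,
  c_k = sigma^2 * sum_{j=k..q} theta_j psi_{j-k}   (c_k = 0 for k > q),
using gamma(-m) = gamma(m).
psi-weights needed (psi_j = theta_j + sum_i phi_i psi_{j-i}):
  psi_1 = theta_1 + phi_1 = -0.501 + (-0.279) = -0.78
Right-hand sides:
  c_0 = sigma^2 (1 + theta_1 psi_1) = 3 * (1 + (-0.501)(-0.78)) = 3 * 1.39078 = 4.17234
  c_1 = sigma^2 theta_1 = 3 * (-0.501) = -1.503
  c_2 = 0
Equations for k = 0 and k = 1 (AR order 1):
  gamma(0) = phi_1 gamma(1) + c_0
  gamma(1) = phi_1 gamma(0) + c_1
Substituting the second into the first: gamma(0) (1 - phi_1^2) = c_0 + phi_1 c_1, so
  gamma(0) = (c_0 + phi_1 c_1) / (1 - phi_1^2) = (4.17234 + (-0.279)(-1.503)) / (1 - (-0.279)^2) = 4.591677 / 0.922159 = 4.979268.
Therefore gamma(0) = 4.9793 (to 4 decimal places).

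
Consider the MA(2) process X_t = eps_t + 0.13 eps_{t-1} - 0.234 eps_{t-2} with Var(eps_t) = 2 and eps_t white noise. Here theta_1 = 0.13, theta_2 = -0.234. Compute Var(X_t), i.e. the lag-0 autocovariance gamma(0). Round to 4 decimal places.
\gamma(0) = 2.1433

For an MA(q) process X_t = eps_t + sum_i theta_i eps_{t-i} with
Var(eps_t) = sigma^2, the variance is
  gamma(0) = sigma^2 * (1 + sum_i theta_i^2).
  sum_i theta_i^2 = (0.13)^2 + (-0.234)^2 = 0.0169 + 0.054756 = 0.071656.
  gamma(0) = 2 * (1 + 0.071656) = 2 * 1.071656 = 2.143312, which rounds to 2.1433.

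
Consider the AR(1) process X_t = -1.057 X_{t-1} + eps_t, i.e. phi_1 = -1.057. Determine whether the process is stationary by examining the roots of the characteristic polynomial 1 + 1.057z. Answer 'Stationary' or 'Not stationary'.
\text{Not stationary}

The AR(p) characteristic polynomial is P(z) = 1 + 1.057z.
Stationarity requires all roots to lie outside the unit circle, i.e. |z| > 1 for every root.
This is linear in z: 1 + (1.057) z = 0  =>  z = -1/(1.057) = -0.946074,  |z| = 0.946074.
Moduli of all roots: 0.9461.
All moduli strictly greater than 1? No.
Verdict: Not stationary.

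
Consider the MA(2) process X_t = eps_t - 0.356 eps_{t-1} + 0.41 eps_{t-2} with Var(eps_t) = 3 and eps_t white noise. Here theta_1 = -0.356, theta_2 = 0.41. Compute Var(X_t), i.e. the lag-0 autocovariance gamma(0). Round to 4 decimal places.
\gamma(0) = 3.8845

For an MA(q) process X_t = eps_t + sum_i theta_i eps_{t-i} with
Var(eps_t) = sigma^2, the variance is
  gamma(0) = sigma^2 * (1 + sum_i theta_i^2).
  sum_i theta_i^2 = (-0.356)^2 + (0.41)^2 = 0.126736 + 0.1681 = 0.294836.
  gamma(0) = 3 * (1 + 0.294836) = 3 * 1.294836 = 3.884508, which rounds to 3.8845.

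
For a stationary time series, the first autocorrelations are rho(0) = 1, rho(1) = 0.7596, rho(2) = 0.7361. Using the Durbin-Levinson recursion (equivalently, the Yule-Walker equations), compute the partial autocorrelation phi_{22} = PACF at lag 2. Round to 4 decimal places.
\phi_{22} = 0.3761

The PACF at lag k is phi_{kk}, the last component of the solution
to the Yule-Walker system G_k phi = r_k where
  (G_k)_{ij} = rho(|i - j|), (r_k)_i = rho(i), i,j = 1..k.
Equivalently, Durbin-Levinson gives phi_{kk} iteratively:
  phi_{11} = rho(1)
  phi_{kk} = [rho(k) - sum_{j=1..k-1} phi_{k-1,j} rho(k-j)]
            / [1 - sum_{j=1..k-1} phi_{k-1,j} rho(j)],
  phi_{k,j} = phi_{k-1,j} - phi_{kk} phi_{k-1,k-j},  j = 1..k-1.
Step k = 1:
  phi_11 = rho(1) = 0.7596.
Step k = 2:
  phi_22 = [rho(2) - phi_11 rho(1)] / [1 - phi_11 rho(1)] = [0.7361 - (0.7596)(0.7596)] / [1 - (0.7596)(0.7596)]
         = 0.15910784 / 0.42300784 = 0.3761.
Therefore phi_{22} = 0.3761.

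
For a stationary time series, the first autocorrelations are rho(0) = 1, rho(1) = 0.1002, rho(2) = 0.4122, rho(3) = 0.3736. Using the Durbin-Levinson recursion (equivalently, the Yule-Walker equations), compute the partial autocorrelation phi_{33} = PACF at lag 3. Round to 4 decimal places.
\phi_{33} = 0.3731

The PACF at lag k is phi_{kk}, the last component of the solution
to the Yule-Walker system G_k phi = r_k where
  (G_k)_{ij} = rho(|i - j|), (r_k)_i = rho(i), i,j = 1..k.
Equivalently, Durbin-Levinson gives phi_{kk} iteratively:
  phi_{11} = rho(1)
  phi_{kk} = [rho(k) - sum_{j=1..k-1} phi_{k-1,j} rho(k-j)]
            / [1 - sum_{j=1..k-1} phi_{k-1,j} rho(j)],
  phi_{k,j} = phi_{k-1,j} - phi_{kk} phi_{k-1,k-j},  j = 1..k-1.
Step k = 1:
  phi_11 = rho(1) = 0.1002.
Step k = 2:
  phi_22 = [rho(2) - phi_11 rho(1)] / [1 - phi_11 rho(1)] = [0.4122 - (0.1002)(0.1002)] / [1 - (0.1002)(0.1002)]
         = 0.40215996 / 0.98995996 = 0.406239.
  Update: phi_21 = phi_11 - phi_22 phi_11 = 0.1002 - (0.406239)(0.1002) = 0.059495.
Step k = 3:
  phi_33 = [rho(3) - phi_21 rho(2) - phi_22 rho(1)] / [1 - phi_21 rho(1) - phi_22 rho(2)]
    numerator   = 0.3736 - (0.059495)(0.4122) - (0.406239)(0.1002) = 0.3083711
    denominator = 1 - (0.059495)(0.1002) - (0.406239)(0.4122) = 0.82658706
  phi_33 = 0.3083711 / 0.82658706 = 0.3731.
Therefore phi_{33} = 0.3731.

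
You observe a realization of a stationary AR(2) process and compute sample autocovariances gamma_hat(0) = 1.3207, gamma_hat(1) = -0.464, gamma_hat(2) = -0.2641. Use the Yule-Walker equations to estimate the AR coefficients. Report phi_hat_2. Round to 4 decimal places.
\hat\phi_{2} = -0.3689

The Yule-Walker equations for an AR(p) process read, in matrix form,
  Gamma_p phi = r_p,   with   (Gamma_p)_{ij} = gamma(|i - j|),
                       (r_p)_i = gamma(i),   i,j = 1..p.
Substitute the sample gammas (Toeplitz matrix and right-hand side of size 2):
  Gamma_p = [[1.3207, -0.464], [-0.464, 1.3207]]
  r_p     = [-0.464, -0.2641]
Written out:
  1.3207 phi_1 - 0.464 phi_2 = -0.464
  -0.464 phi_1 + 1.3207 phi_2 = -0.2641
Solve by Cramer's rule:
  det = gamma(0)^2 - gamma(1)^2 = (1.3207)^2 - (-0.464)^2 = 1.74424849 - 0.215296 = 1.52895249
  phi_hat_1 = [gamma(1) gamma(0) - gamma(1) gamma(2)] / det = [(-0.464)(1.3207) - (-0.464)(-0.2641)] / 1.52895249 = -0.7353472 / 1.52895249 = -0.4809
  phi_hat_2 = [gamma(0) gamma(2) - gamma(1)^2] / det = [(1.3207)(-0.2641) - (-0.464)^2] / 1.52895249 = -0.56409287 / 1.52895249 = -0.3689
So phi_hat = [-0.4809, -0.3689].
Therefore phi_hat_2 = -0.3689.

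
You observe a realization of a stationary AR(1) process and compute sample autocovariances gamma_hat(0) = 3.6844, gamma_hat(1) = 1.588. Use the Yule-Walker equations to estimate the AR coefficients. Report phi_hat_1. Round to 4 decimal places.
\hat\phi_{1} = 0.4310

The Yule-Walker equations for an AR(p) process read, in matrix form,
  Gamma_p phi = r_p,   with   (Gamma_p)_{ij} = gamma(|i - j|),
                       (r_p)_i = gamma(i),   i,j = 1..p.
Substitute the sample gammas (Toeplitz matrix and right-hand side of size 1):
  Gamma_p = [[3.6844]]
  r_p     = [1.588]
With p = 1 this is the single equation gamma(0) phi_1 = gamma(1):
  phi_hat_1 = gamma(1) / gamma(0) = 1.588 / 3.6844 = 0.4310.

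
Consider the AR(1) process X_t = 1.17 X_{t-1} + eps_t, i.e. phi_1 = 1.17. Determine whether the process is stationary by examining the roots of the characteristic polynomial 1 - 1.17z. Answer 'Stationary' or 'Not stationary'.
\text{Not stationary}

The AR(p) characteristic polynomial is P(z) = 1 - 1.17z.
Stationarity requires all roots to lie outside the unit circle, i.e. |z| > 1 for every root.
This is linear in z: 1 + (-1.17) z = 0  =>  z = -1/(-1.17) = 0.854701,  |z| = 0.854701.
Moduli of all roots: 0.8547.
All moduli strictly greater than 1? No.
Verdict: Not stationary.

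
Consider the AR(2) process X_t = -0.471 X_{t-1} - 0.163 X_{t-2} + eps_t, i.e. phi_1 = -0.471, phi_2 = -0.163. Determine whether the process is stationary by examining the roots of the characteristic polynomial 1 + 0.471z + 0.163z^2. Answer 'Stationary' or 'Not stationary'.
\text{Stationary}

The AR(p) characteristic polynomial is P(z) = 1 + 0.471z + 0.163z^2.
Stationarity requires all roots to lie outside the unit circle, i.e. |z| > 1 for every root.
Set 1 + (0.471) z + (0.163) z^2 = 0, i.e. a z^2 + b z + c = 0 with a = 0.163, b = 0.471, c = 1.
Discriminant D = b^2 - 4ac = (0.471)^2 - 4*(0.163)*1 = 0.221841 - (0.652) = -0.430159.
D < 0, so the roots are the complex-conjugate pair z = (-b +/- i sqrt(-D)) / (2a) = -1.4448 +/- 2.0119i.
For a conjugate pair |z|^2 = z * conj(z) = (product of roots) = c/a = 1/(0.163) = 6.134969, so |z| = sqrt(6.134969) = 2.4769 for both roots.
Moduli of all roots: 2.4769, 2.4769.
All moduli strictly greater than 1? Yes.
Verdict: Stationary.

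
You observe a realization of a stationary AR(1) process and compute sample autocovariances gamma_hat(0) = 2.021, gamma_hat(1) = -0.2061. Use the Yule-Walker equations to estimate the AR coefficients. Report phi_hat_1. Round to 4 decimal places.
\hat\phi_{1} = -0.1020

The Yule-Walker equations for an AR(p) process read, in matrix form,
  Gamma_p phi = r_p,   with   (Gamma_p)_{ij} = gamma(|i - j|),
                       (r_p)_i = gamma(i),   i,j = 1..p.
Substitute the sample gammas (Toeplitz matrix and right-hand side of size 1):
  Gamma_p = [[2.021]]
  r_p     = [-0.2061]
With p = 1 this is the single equation gamma(0) phi_1 = gamma(1):
  phi_hat_1 = gamma(1) / gamma(0) = -0.2061 / 2.021 = -0.1020.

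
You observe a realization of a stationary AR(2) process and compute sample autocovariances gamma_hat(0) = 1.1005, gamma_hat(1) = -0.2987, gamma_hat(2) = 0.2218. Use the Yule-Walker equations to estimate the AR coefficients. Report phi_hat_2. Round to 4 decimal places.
\hat\phi_{2} = 0.1380

The Yule-Walker equations for an AR(p) process read, in matrix form,
  Gamma_p phi = r_p,   with   (Gamma_p)_{ij} = gamma(|i - j|),
                       (r_p)_i = gamma(i),   i,j = 1..p.
Substitute the sample gammas (Toeplitz matrix and right-hand side of size 2):
  Gamma_p = [[1.1005, -0.2987], [-0.2987, 1.1005]]
  r_p     = [-0.2987, 0.2218]
Written out:
  1.1005 phi_1 - 0.2987 phi_2 = -0.2987
  -0.2987 phi_1 + 1.1005 phi_2 = 0.2218
Solve by Cramer's rule:
  det = gamma(0)^2 - gamma(1)^2 = (1.1005)^2 - (-0.2987)^2 = 1.21110025 - 0.08922169 = 1.12187856
  phi_hat_1 = [gamma(1) gamma(0) - gamma(1) gamma(2)] / det = [(-0.2987)(1.1005) - (-0.2987)(0.2218)] / 1.12187856 = -0.26246769 / 1.12187856 = -0.234
  phi_hat_2 = [gamma(0) gamma(2) - gamma(1)^2] / det = [(1.1005)(0.2218) - (-0.2987)^2] / 1.12187856 = 0.15486921 / 1.12187856 = 0.138
So phi_hat = [-0.2340, 0.1380].
Therefore phi_hat_2 = 0.1380.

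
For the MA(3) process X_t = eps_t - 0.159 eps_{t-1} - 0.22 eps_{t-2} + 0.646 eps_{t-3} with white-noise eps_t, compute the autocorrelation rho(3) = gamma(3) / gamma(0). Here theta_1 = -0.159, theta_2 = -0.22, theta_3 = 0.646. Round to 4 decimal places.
\rho(3) = 0.4333

For an MA(q) process with theta_0 = 1, the autocovariance is
  gamma(k) = sigma^2 * sum_{i=0..q-k} theta_i * theta_{i+k},
and rho(k) = gamma(k) / gamma(0). Sigma^2 cancels.
  numerator   = (1)*(0.646) = 0.646.
  denominator = (1)^2 + (-0.159)^2 + (-0.22)^2 + (0.646)^2 = 1.490997.
  rho(3) = 0.646 / 1.490997 = 0.4333.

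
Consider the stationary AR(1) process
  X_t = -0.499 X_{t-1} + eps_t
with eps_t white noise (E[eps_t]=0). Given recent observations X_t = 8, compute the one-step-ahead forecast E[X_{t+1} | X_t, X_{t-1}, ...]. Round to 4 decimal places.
E[X_{t+1} \mid \mathcal F_t] = -3.9920

For an AR(p) model X_t = c + sum_i phi_i X_{t-i} + eps_t, the
one-step-ahead conditional mean is
  E[X_{t+1} | X_t, ...] = c + sum_i phi_i X_{t+1-i}.
Substitute known values:
  E[X_{t+1} | ...] = (-0.499) * (8)
                   = -3.9920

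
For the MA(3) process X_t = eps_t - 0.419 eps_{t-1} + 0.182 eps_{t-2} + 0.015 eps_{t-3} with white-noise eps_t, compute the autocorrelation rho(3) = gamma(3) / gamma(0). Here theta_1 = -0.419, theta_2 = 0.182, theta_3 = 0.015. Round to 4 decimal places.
\rho(3) = 0.0124

For an MA(q) process with theta_0 = 1, the autocovariance is
  gamma(k) = sigma^2 * sum_{i=0..q-k} theta_i * theta_{i+k},
and rho(k) = gamma(k) / gamma(0). Sigma^2 cancels.
  numerator   = (1)*(0.015) = 0.015.
  denominator = (1)^2 + (-0.419)^2 + (0.182)^2 + (0.015)^2 = 1.20891.
  rho(3) = 0.015 / 1.20891 = 0.0124.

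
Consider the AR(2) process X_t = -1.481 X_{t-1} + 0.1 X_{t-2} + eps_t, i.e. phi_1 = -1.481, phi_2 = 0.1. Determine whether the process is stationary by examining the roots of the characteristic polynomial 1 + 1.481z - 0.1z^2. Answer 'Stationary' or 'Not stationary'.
\text{Not stationary}

The AR(p) characteristic polynomial is P(z) = 1 + 1.481z - 0.1z^2.
Stationarity requires all roots to lie outside the unit circle, i.e. |z| > 1 for every root.
Set 1 + (1.481) z + (-0.1) z^2 = 0, i.e. a z^2 + b z + c = 0 with a = -0.1, b = 1.481, c = 1.
Discriminant D = b^2 - 4ac = (1.481)^2 - 4*(-0.1)*1 = 2.193361 - (-0.4) = 2.593361.
D >= 0, so the roots are real: z = (-b +/- sqrt(D)) / (2a) = (-1.481 +/- 1.610392) / (-0.2).
  z_1 = (-1.481 + 1.610392) / (-0.2) = -0.647,   |z_1| = 0.647.
  z_2 = (-1.481 - 1.610392) / (-0.2) = 15.457,   |z_2| = 15.457.
Moduli of all roots: 0.6470, 15.4570.
All moduli strictly greater than 1? No.
Verdict: Not stationary.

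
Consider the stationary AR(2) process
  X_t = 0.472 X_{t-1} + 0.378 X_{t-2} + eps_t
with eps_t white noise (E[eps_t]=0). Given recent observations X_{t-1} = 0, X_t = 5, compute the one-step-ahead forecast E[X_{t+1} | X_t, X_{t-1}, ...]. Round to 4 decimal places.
E[X_{t+1} \mid \mathcal F_t] = 2.3600

For an AR(p) model X_t = c + sum_i phi_i X_{t-i} + eps_t, the
one-step-ahead conditional mean is
  E[X_{t+1} | X_t, ...] = c + sum_i phi_i X_{t+1-i}.
Substitute known values:
  E[X_{t+1} | ...] = (0.472) * (5) + (0.378) * (0)
                   = 2.3600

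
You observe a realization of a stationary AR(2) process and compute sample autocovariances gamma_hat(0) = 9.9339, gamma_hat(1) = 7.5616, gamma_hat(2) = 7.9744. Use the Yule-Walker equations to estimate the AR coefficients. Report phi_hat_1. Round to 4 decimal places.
\hat\phi_{1} = 0.3570

The Yule-Walker equations for an AR(p) process read, in matrix form,
  Gamma_p phi = r_p,   with   (Gamma_p)_{ij} = gamma(|i - j|),
                       (r_p)_i = gamma(i),   i,j = 1..p.
Substitute the sample gammas (Toeplitz matrix and right-hand side of size 2):
  Gamma_p = [[9.9339, 7.5616], [7.5616, 9.9339]]
  r_p     = [7.5616, 7.9744]
Written out:
  9.9339 phi_1 + 7.5616 phi_2 = 7.5616
  7.5616 phi_1 + 9.9339 phi_2 = 7.9744
Solve by Cramer's rule:
  det = gamma(0)^2 - gamma(1)^2 = (9.9339)^2 - (7.5616)^2 = 98.68236921 - 57.17779456 = 41.50457465
  phi_hat_1 = [gamma(1) gamma(0) - gamma(1) gamma(2)] / det = [(7.5616)(9.9339) - (7.5616)(7.9744)] / 41.50457465 = 14.8169552 / 41.50457465 = 0.357
  phi_hat_2 = [gamma(0) gamma(2) - gamma(1)^2] / det = [(9.9339)(7.9744) - (7.5616)^2] / 41.50457465 = 22.0390976 / 41.50457465 = 0.531
So phi_hat = [0.3570, 0.5310].
Therefore phi_hat_1 = 0.3570.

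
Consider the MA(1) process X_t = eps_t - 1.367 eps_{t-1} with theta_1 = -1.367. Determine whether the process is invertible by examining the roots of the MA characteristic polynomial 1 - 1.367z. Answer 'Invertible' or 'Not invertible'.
\text{Not invertible}

The MA(q) characteristic polynomial is P(z) = 1 - 1.367z.
Invertibility requires all roots to lie outside the unit circle, i.e. |z| > 1 for every root.
This is linear in z: 1 + (-1.367) z = 0  =>  z = -1/(-1.367) = 0.731529,  |z| = 0.731529.
Moduli of all roots: 0.7315.
All moduli strictly greater than 1? No.
Verdict: Not invertible.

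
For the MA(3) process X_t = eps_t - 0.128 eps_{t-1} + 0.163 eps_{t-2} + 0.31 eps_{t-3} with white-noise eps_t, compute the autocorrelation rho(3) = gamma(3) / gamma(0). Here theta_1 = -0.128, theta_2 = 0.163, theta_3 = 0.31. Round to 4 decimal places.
\rho(3) = 0.2722

For an MA(q) process with theta_0 = 1, the autocovariance is
  gamma(k) = sigma^2 * sum_{i=0..q-k} theta_i * theta_{i+k},
and rho(k) = gamma(k) / gamma(0). Sigma^2 cancels.
  numerator   = (1)*(0.31) = 0.31.
  denominator = (1)^2 + (-0.128)^2 + (0.163)^2 + (0.31)^2 = 1.139053.
  rho(3) = 0.31 / 1.139053 = 0.2722.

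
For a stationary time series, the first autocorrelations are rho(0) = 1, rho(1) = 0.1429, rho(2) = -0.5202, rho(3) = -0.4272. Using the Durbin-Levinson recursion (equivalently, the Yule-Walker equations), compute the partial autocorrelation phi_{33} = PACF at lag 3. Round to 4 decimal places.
\phi_{33} = -0.3420

The PACF at lag k is phi_{kk}, the last component of the solution
to the Yule-Walker system G_k phi = r_k where
  (G_k)_{ij} = rho(|i - j|), (r_k)_i = rho(i), i,j = 1..k.
Equivalently, Durbin-Levinson gives phi_{kk} iteratively:
  phi_{11} = rho(1)
  phi_{kk} = [rho(k) - sum_{j=1..k-1} phi_{k-1,j} rho(k-j)]
            / [1 - sum_{j=1..k-1} phi_{k-1,j} rho(j)],
  phi_{k,j} = phi_{k-1,j} - phi_{kk} phi_{k-1,k-j},  j = 1..k-1.
Step k = 1:
  phi_11 = rho(1) = 0.1429.
Step k = 2:
  phi_22 = [rho(2) - phi_11 rho(1)] / [1 - phi_11 rho(1)] = [-0.5202 - (0.1429)(0.1429)] / [1 - (0.1429)(0.1429)]
         = -0.54062041 / 0.97957959 = -0.55189.
  Update: phi_21 = phi_11 - phi_22 phi_11 = 0.1429 - (-0.55189)(0.1429) = 0.221765.
Step k = 3:
  phi_33 = [rho(3) - phi_21 rho(2) - phi_22 rho(1)] / [1 - phi_21 rho(1) - phi_22 rho(2)]
    numerator   = -0.4272 - (0.221765)(-0.5202) - (-0.55189)(0.1429) = -0.23297267
    denominator = 1 - (0.221765)(0.1429) - (-0.55189)(-0.5202) = 0.68121646
  phi_33 = -0.23297267 / 0.68121646 = -0.342.
Therefore phi_{33} = -0.3420.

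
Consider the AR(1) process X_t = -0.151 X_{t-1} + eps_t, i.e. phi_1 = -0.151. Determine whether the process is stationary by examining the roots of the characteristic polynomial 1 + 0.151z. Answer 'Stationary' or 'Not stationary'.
\text{Stationary}

The AR(p) characteristic polynomial is P(z) = 1 + 0.151z.
Stationarity requires all roots to lie outside the unit circle, i.e. |z| > 1 for every root.
This is linear in z: 1 + (0.151) z = 0  =>  z = -1/(0.151) = -6.622517,  |z| = 6.622517.
Moduli of all roots: 6.6225.
All moduli strictly greater than 1? Yes.
Verdict: Stationary.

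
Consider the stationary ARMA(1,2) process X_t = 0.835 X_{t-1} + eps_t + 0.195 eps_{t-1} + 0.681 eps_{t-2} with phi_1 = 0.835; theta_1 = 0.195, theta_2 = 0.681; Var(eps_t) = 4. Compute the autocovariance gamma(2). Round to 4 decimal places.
\gamma(2) = 33.3406

Multiply the model equation by X_{t-k} and take expectations. With theta_0 = psi_0 = 1 and psi_j the MA(infinity) weights, this gives
  gamma(k) - sum_i phi_i gamma(k-i) = c_k,
  c_k = sigma^2 * sum_{j=k..q} theta_j psi_{j-k}   (c_k = 0 for k > q),
using gamma(-m) = gamma(m).
psi-weights needed (psi_j = theta_j + sum_i phi_i psi_{j-i}):
  psi_1 = theta_1 + phi_1 = 0.195 + (0.835) = 1.03
  psi_2 = theta_2 + phi_1 psi_1 = 0.681 + (0.835)(1.03) = 1.54105
Right-hand sides:
  c_0 = sigma^2 (1 + theta_1 psi_1 + theta_2 psi_2) = 4 * (1 + (0.195)(1.03) + (0.681)(1.54105)) = 4 * 2.250305 = 9.00122
  c_1 = sigma^2 (theta_1 + theta_2 psi_1) = 4 * (0.195 + (0.681)(1.03)) = 3.58572
  c_2 = sigma^2 theta_2 = 4 * (0.681) = 2.724
Equations for k = 0 and k = 1 (AR order 1):
  gamma(0) = phi_1 gamma(1) + c_0
  gamma(1) = phi_1 gamma(0) + c_1
Substituting the second into the first: gamma(0) (1 - phi_1^2) = c_0 + phi_1 c_1, so
  gamma(0) = (c_0 + phi_1 c_1) / (1 - phi_1^2) = (9.00122 + (0.835)(3.58572)) / (1 - (0.835)^2) = 11.995296 / 0.302775 = 39.617856.
  gamma(1) = phi_1 gamma(0) + c_1 = (0.835)(39.617856) + (3.58572) = 36.66663.
For k = 2: gamma(2) = phi_1 gamma(1) + c_2
  = (0.835)(36.66663) + (2.724) = 33.340636.
Therefore gamma(2) = 33.3406 (to 4 decimal places).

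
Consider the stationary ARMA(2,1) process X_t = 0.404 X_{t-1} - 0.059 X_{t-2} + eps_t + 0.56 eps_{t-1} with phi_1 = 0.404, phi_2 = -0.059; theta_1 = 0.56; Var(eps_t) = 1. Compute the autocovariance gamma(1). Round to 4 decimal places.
\gamma(1) = 1.3088

Multiply the model equation by X_{t-k} and take expectations. With theta_0 = psi_0 = 1 and psi_j the MA(infinity) weights, this gives
  gamma(k) - sum_i phi_i gamma(k-i) = c_k,
  c_k = sigma^2 * sum_{j=k..q} theta_j psi_{j-k}   (c_k = 0 for k > q),
using gamma(-m) = gamma(m).
psi-weights needed (psi_j = theta_j + sum_i phi_i psi_{j-i}):
  psi_1 = theta_1 + phi_1 = 0.56 + (0.404) = 0.964
Right-hand sides:
  c_0 = sigma^2 (1 + theta_1 psi_1) = 1 * (1 + (0.56)(0.964)) = 1 * 1.53984 = 1.53984
  c_1 = sigma^2 theta_1 = 1 * (0.56) = 0.56
  c_2 = 0
Equations for k = 0, 1, 2 (AR order 2, c_2 = 0):
  (E0) gamma(0) = phi_1 gamma(1) + phi_2 gamma(2) + c_0
  (E1) gamma(1) = phi_1 gamma(0) + phi_2 gamma(1) + c_1
  (E2) gamma(2) = phi_1 gamma(1) + phi_2 gamma(0)
From (E1): gamma(1) = A gamma(0) + B with
  A = phi_1 / (1 - phi_2) = 0.404 / 1.059 = 0.381492,   B = c_1 / (1 - phi_2) = 0.56 / 1.059 = 0.528801.
Insert (E2) into (E0): gamma(0) (1 - phi_2^2) = phi_1 (1 + phi_2) gamma(1) + c_0.
  phi_1 (1 + phi_2) = (0.404)(0.941) = 0.380164,   1 - phi_2^2 = 0.996519.
Replace gamma(1) by A gamma(0) + B and collect gamma(0):
  gamma(0) [0.996519 - (0.380164)(0.381492)] = (0.380164)(0.528801) + 1.53984
  gamma(0) * 0.851489 = 1.740871
  gamma(0) = 1.740871 / 0.851489 = 2.044501.
  gamma(1) = A gamma(0) + B = (0.381492)(2.044501) + (0.528801) = 1.308761.
Therefore gamma(1) = 1.3088 (to 4 decimal places).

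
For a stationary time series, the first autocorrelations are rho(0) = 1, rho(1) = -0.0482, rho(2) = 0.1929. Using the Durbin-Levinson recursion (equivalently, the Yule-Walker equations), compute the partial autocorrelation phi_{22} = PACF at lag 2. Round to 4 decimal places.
\phi_{22} = 0.1910

The PACF at lag k is phi_{kk}, the last component of the solution
to the Yule-Walker system G_k phi = r_k where
  (G_k)_{ij} = rho(|i - j|), (r_k)_i = rho(i), i,j = 1..k.
Equivalently, Durbin-Levinson gives phi_{kk} iteratively:
  phi_{11} = rho(1)
  phi_{kk} = [rho(k) - sum_{j=1..k-1} phi_{k-1,j} rho(k-j)]
            / [1 - sum_{j=1..k-1} phi_{k-1,j} rho(j)],
  phi_{k,j} = phi_{k-1,j} - phi_{kk} phi_{k-1,k-j},  j = 1..k-1.
Step k = 1:
  phi_11 = rho(1) = -0.0482.
Step k = 2:
  phi_22 = [rho(2) - phi_11 rho(1)] / [1 - phi_11 rho(1)] = [0.1929 - (-0.0482)(-0.0482)] / [1 - (-0.0482)(-0.0482)]
         = 0.19057676 / 0.99767676 = 0.191.
Therefore phi_{22} = 0.1910.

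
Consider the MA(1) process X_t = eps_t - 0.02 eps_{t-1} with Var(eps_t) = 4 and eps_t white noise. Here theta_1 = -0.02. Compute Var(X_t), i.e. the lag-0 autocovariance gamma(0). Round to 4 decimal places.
\gamma(0) = 4.0016

For an MA(q) process X_t = eps_t + sum_i theta_i eps_{t-i} with
Var(eps_t) = sigma^2, the variance is
  gamma(0) = sigma^2 * (1 + sum_i theta_i^2).
  sum_i theta_i^2 = (-0.02)^2 = 0.0004.
  gamma(0) = 4 * (1 + 0.0004) = 4 * 1.0004 = 4.0016.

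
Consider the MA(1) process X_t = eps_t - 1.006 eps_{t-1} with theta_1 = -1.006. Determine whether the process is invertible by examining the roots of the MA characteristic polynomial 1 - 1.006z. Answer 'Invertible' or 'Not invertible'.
\text{Not invertible}

The MA(q) characteristic polynomial is P(z) = 1 - 1.006z.
Invertibility requires all roots to lie outside the unit circle, i.e. |z| > 1 for every root.
This is linear in z: 1 + (-1.006) z = 0  =>  z = -1/(-1.006) = 0.994036,  |z| = 0.994036.
Moduli of all roots: 0.9940.
All moduli strictly greater than 1? No.
Verdict: Not invertible.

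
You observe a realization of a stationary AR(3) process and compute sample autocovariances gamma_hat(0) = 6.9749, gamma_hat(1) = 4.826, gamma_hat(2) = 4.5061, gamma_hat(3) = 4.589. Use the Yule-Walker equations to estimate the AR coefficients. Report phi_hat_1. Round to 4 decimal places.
\hat\phi_{1} = 0.3790

The Yule-Walker equations for an AR(p) process read, in matrix form,
  Gamma_p phi = r_p,   with   (Gamma_p)_{ij} = gamma(|i - j|),
                       (r_p)_i = gamma(i),   i,j = 1..p.
Substitute the sample gammas (Toeplitz matrix and right-hand side of size 3):
  Gamma_p = [[6.9749, 4.826, 4.5061], [4.826, 6.9749, 4.826], [4.5061, 4.826, 6.9749]]
  r_p     = [4.826, 4.5061, 4.589]
Written out (R1..R3):
  (R1) 6.9749 phi_1 + 4.826 phi_2 + 4.5061 phi_3 = 4.826
  (R2) 4.826 phi_1 + 6.9749 phi_2 + 4.826 phi_3 = 4.5061
  (R3) 4.5061 phi_1 + 4.826 phi_2 + 6.9749 phi_3 = 4.589
Gaussian elimination:
  R2 <- R2 - (4.826/6.9749) R1 = R2 - (0.69191) R1:  3.635744 phi_2 + 1.708186 phi_3 = 1.166944
  R3 <- R3 - (4.5061/6.9749) R1 = R3 - (0.646045) R1:  1.708186 phi_2 + 4.063756 phi_3 = 1.471186
  R3 <- R3 - (1.708186/3.635744) R2 = R3 - (0.469831) R2:  3.261197 phi_3 = 0.922919
Back-substitution:
  phi_hat_3 = 0.922919 / 3.261197 = 0.283
  phi_hat_2 = (1.166944 - (1.708186)(0.283)) / 3.635744 = 0.188002
  phi_hat_1 = (4.826 - (4.826)(0.188002) - (4.5061)(0.283)) / 6.9749 = 0.378998
So phi_hat = [0.3790, 0.1880, 0.2830].
Therefore phi_hat_1 = 0.3790.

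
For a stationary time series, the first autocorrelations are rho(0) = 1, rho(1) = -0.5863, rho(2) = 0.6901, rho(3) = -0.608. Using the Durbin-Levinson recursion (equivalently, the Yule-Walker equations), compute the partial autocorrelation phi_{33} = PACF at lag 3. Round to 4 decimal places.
\phi_{33} = -0.2271

The PACF at lag k is phi_{kk}, the last component of the solution
to the Yule-Walker system G_k phi = r_k where
  (G_k)_{ij} = rho(|i - j|), (r_k)_i = rho(i), i,j = 1..k.
Equivalently, Durbin-Levinson gives phi_{kk} iteratively:
  phi_{11} = rho(1)
  phi_{kk} = [rho(k) - sum_{j=1..k-1} phi_{k-1,j} rho(k-j)]
            / [1 - sum_{j=1..k-1} phi_{k-1,j} rho(j)],
  phi_{k,j} = phi_{k-1,j} - phi_{kk} phi_{k-1,k-j},  j = 1..k-1.
Step k = 1:
  phi_11 = rho(1) = -0.5863.
Step k = 2:
  phi_22 = [rho(2) - phi_11 rho(1)] / [1 - phi_11 rho(1)] = [0.6901 - (-0.5863)(-0.5863)] / [1 - (-0.5863)(-0.5863)]
         = 0.34635231 / 0.65625231 = 0.527773.
  Update: phi_21 = phi_11 - phi_22 phi_11 = -0.5863 - (0.527773)(-0.5863) = -0.276867.
Step k = 3:
  phi_33 = [rho(3) - phi_21 rho(2) - phi_22 rho(1)] / [1 - phi_21 rho(1) - phi_22 rho(2)]
    numerator   = -0.608 - (-0.276867)(0.6901) - (0.527773)(-0.5863) = -0.10750097
    denominator = 1 - (-0.276867)(-0.5863) - (0.527773)(0.6901) = 0.47345688
  phi_33 = -0.10750097 / 0.47345688 = -0.2271.
Therefore phi_{33} = -0.2271.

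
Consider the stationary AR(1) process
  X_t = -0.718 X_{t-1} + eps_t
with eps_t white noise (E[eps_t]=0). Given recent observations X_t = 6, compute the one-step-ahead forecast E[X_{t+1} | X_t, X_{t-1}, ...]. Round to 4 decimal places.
E[X_{t+1} \mid \mathcal F_t] = -4.3080

For an AR(p) model X_t = c + sum_i phi_i X_{t-i} + eps_t, the
one-step-ahead conditional mean is
  E[X_{t+1} | X_t, ...] = c + sum_i phi_i X_{t+1-i}.
Substitute known values:
  E[X_{t+1} | ...] = (-0.718) * (6)
                   = -4.3080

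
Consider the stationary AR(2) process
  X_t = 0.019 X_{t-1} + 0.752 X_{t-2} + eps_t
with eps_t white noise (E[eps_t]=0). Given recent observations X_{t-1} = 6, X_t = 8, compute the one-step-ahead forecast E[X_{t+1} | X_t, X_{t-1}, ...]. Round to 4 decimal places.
E[X_{t+1} \mid \mathcal F_t] = 4.6640

For an AR(p) model X_t = c + sum_i phi_i X_{t-i} + eps_t, the
one-step-ahead conditional mean is
  E[X_{t+1} | X_t, ...] = c + sum_i phi_i X_{t+1-i}.
Substitute known values:
  E[X_{t+1} | ...] = (0.019) * (8) + (0.752) * (6)
                   = 4.6640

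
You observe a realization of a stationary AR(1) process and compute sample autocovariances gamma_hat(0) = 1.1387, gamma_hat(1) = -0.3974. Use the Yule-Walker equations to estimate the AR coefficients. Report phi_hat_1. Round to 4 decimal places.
\hat\phi_{1} = -0.3490

The Yule-Walker equations for an AR(p) process read, in matrix form,
  Gamma_p phi = r_p,   with   (Gamma_p)_{ij} = gamma(|i - j|),
                       (r_p)_i = gamma(i),   i,j = 1..p.
Substitute the sample gammas (Toeplitz matrix and right-hand side of size 1):
  Gamma_p = [[1.1387]]
  r_p     = [-0.3974]
With p = 1 this is the single equation gamma(0) phi_1 = gamma(1):
  phi_hat_1 = gamma(1) / gamma(0) = -0.3974 / 1.1387 = -0.3490.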